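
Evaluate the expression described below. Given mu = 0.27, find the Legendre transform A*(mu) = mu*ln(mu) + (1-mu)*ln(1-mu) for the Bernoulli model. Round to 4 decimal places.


Legendre transform for Bernoulli:
A*(mu) = mu*log(mu) + (1-mu)*log(1-mu).
mu = 0.27, 1-mu = 0.73.
mu*log(mu) = 0.27*log(0.27) = -0.35352.
(1-mu)*log(1-mu) = 0.73*log(0.73) = -0.229739.
A* = -0.35352 + -0.229739 = -0.5833

-0.5833


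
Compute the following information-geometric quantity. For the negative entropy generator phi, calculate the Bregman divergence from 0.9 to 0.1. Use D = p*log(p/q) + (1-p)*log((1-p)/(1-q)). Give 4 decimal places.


Bregman divergence with negative entropy generator:
D = p*log(p/q) + (1-p)*log((1-p)/(1-q)).
p = 0.9, q = 0.1.
p*log(p/q) = 0.9*log(0.9/0.1) = 1.977502.
(1-p)*log((1-p)/(1-q)) = 0.1*log(0.1/0.9) = -0.219722.
D = 1.977502 + -0.219722 = 1.7578

1.7578


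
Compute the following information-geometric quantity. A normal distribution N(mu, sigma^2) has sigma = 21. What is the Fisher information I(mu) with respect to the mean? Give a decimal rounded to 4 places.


The Fisher information for the mean of a normal distribution is I(mu) = 1/sigma^2.
sigma = 21, so sigma^2 = 441.
I(mu) = 1/441 = 0.0023

0.0023


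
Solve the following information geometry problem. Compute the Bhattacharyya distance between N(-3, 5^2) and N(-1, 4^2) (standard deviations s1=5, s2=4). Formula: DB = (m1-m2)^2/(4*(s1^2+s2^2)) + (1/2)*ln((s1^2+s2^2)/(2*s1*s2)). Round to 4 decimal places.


Bhattacharyya distance between two Gaussians:
DB = (m1-m2)^2/(4*(s1^2+s2^2)) + (1/2)*ln((s1^2+s2^2)/(2*s1*s2)).
(m1-m2)^2 = (-2)^2 = 4.
s1^2+s2^2 = 25 + 16 = 41.
term1 = 4/164 = 0.02439.
term2 = 0.5*ln(41/40.0) = 0.012346.
DB = 0.02439 + 0.012346 = 0.0367

0.0367


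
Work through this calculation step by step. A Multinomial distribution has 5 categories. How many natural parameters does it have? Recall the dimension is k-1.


Exponential family dimension calculation:
For Multinomial with k=5 categories, dim = k-1 = 4.

4


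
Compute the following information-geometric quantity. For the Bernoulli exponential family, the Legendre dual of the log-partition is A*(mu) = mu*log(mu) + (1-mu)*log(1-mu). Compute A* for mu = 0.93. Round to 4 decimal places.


Legendre transform for Bernoulli:
A*(mu) = mu*log(mu) + (1-mu)*log(1-mu).
mu = 0.93, 1-mu = 0.07.
mu*log(mu) = 0.93*log(0.93) = -0.067491.
(1-mu)*log(1-mu) = 0.07*log(0.07) = -0.186148.
A* = -0.067491 + -0.186148 = -0.2536

-0.2536


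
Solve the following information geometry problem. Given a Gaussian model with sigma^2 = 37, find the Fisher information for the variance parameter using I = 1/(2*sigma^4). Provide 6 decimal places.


Fisher information for variance: I(sigma^2) = 1/(2*sigma^4).
sigma^2 = 37, so sigma^4 = 1369.
I = 1/(2*1369) = 1/2738 = 0.000365

0.000365


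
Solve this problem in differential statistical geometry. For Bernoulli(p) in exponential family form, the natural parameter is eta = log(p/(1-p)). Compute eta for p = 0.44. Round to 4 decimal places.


Natural parameter for Bernoulli: eta = log(p/(1-p)).
p = 0.44, 1-p = 0.56.
p/(1-p) = 0.785714.
eta = log(0.785714) = -0.2412

-0.2412


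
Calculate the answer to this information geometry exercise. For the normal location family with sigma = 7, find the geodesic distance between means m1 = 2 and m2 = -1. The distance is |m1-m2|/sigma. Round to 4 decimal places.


On the fixed-variance normal subfamily, geodesic distance = |m1-m2|/sigma.
|2 - -1| = 3.
sigma = 7.
d = 3/7 = 0.4286

0.4286


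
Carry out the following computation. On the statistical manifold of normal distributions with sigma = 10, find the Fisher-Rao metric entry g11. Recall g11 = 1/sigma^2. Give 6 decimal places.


For the 2-parameter normal family, the Fisher metric has:
  g11 = 1/sigma^2, g22 = 2/sigma^2.
sigma = 10, sigma^2 = 100.
g11 = 0.010000

0.010000


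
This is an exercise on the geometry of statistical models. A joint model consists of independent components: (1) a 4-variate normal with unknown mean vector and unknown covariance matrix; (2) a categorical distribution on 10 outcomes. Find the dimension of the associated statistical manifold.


The dimension of a statistical manifold equals the number of free
(independent) real parameters of the model. For a product of independent
blocks the parameter counts add.
- 4-variate normal: 4 (mean) + 4*5/2 = 10 (symmetric covariance) = 14.
- categorical on 10 outcomes (probabilities sum to 1): 10-1 = 9.
Total = 14 + 9 = 23.
Dimension = 23

23


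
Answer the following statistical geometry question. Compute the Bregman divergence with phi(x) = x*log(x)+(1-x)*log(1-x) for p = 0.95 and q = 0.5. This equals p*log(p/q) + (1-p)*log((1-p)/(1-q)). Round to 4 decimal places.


Bregman divergence with negative entropy generator:
D = p*log(p/q) + (1-p)*log((1-p)/(1-q)).
p = 0.95, q = 0.5.
p*log(p/q) = 0.95*log(0.95/0.5) = 0.609761.
(1-p)*log((1-p)/(1-q)) = 0.05*log(0.05/0.5) = -0.115129.
D = 0.609761 + -0.115129 = 0.4946

0.4946


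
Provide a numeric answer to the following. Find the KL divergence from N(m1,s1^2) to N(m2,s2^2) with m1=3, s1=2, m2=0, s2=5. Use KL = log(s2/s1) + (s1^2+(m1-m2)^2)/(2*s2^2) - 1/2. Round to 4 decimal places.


KL divergence between normal distributions:
KL = log(s2/s1) + (s1^2 + (m1-m2)^2)/(2*s2^2) - 1/2.
log(5/2) = 0.916291.
(2^2 + (3-0)^2)/(2*5^2) = (4 + 9)/50 = 0.26.
KL = 0.916291 + 0.26 - 0.5 = 0.6763

0.6763


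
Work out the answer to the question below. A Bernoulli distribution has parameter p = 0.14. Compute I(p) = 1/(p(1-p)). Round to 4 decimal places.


For Bernoulli(p), Fisher information is I(p) = 1/(p*(1-p)).
p = 0.14, 1-p = 0.86.
p*(1-p) = 0.1204.
I(p) = 1/0.1204 = 8.3056

8.3056


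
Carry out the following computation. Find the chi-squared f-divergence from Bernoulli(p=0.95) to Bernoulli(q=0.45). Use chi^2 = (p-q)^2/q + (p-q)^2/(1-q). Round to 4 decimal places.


Chi-squared divergence between Bernoulli distributions:
chi^2 = (p-q)^2/q + (p-q)^2/(1-q).
p = 0.95, q = 0.45, p-q = 0.5.
(p-q)^2 = 0.25.
term1 = 0.25/0.45 = 0.555556.
term2 = 0.25/0.55 = 0.454545.
chi^2 = 0.555556 + 0.454545 = 1.0101

1.0101


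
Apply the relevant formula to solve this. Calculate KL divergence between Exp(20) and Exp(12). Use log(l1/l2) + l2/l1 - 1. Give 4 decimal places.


KL divergence for exponential family:
KL = log(l1/l2) + l2/l1 - 1.
log(20/12) = 0.510826.
12/20 = 0.6.
KL = 0.510826 + 0.6 - 1 = 0.1108

0.1108


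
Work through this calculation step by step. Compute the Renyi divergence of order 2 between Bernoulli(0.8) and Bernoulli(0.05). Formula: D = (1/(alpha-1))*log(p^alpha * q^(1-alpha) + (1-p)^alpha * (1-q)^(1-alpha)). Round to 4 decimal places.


Renyi divergence of order alpha between Bernoulli distributions:
D = (1/(alpha-1))*log(p^alpha * q^(1-alpha) + (1-p)^alpha * (1-q)^(1-alpha)).
alpha = 2, p = 0.8, q = 0.05.
p^alpha * q^(1-alpha) = 0.8^2 * 0.05^-1 = 12.8.
(1-p)^alpha * (1-q)^(1-alpha) = 0.2^2 * 0.95^-1 = 0.042105.
sum = 12.8 + 0.042105 = 12.842105.
D = (1/1)*log(12.842105) = 2.5527

2.5527


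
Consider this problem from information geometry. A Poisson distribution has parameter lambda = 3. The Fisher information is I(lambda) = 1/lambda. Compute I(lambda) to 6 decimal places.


Fisher information for Poisson: I(lambda) = 1/lambda.
lambda = 3.
I(lambda) = 1/3 = 0.333333

0.333333


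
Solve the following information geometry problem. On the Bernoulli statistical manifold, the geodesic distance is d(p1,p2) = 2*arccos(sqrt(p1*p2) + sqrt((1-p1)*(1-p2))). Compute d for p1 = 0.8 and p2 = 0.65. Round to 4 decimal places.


Geodesic distance on Bernoulli manifold:
d(p1,p2) = 2*arccos(sqrt(p1*p2) + sqrt((1-p1)*(1-p2))).
sqrt(p1*p2) = sqrt(0.8*0.65) = 0.72111.
sqrt((1-p1)*(1-p2)) = sqrt(0.2*0.35) = 0.264575.
arg = 0.72111 + 0.264575 = 0.985685.
d = 2*arccos(0.985685) = 0.3388

0.3388


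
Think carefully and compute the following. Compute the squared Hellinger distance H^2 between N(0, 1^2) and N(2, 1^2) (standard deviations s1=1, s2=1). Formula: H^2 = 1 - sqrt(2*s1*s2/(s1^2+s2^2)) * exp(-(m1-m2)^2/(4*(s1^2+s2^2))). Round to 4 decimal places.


Squared Hellinger distance for Gaussians:
H^2 = 1 - sqrt(2*s1*s2/(s1^2+s2^2)) * exp(-(m1-m2)^2/(4*(s1^2+s2^2))).
s1^2 = 1, s2^2 = 1, s1^2+s2^2 = 2.
sqrt(2*1*1/(2)) = 1.0.
(m1-m2)^2 = (-2)^2 = 4.
exp(-4/(4*2)) = exp(-0.5) = 0.606531.
H^2 = 1 - 1.0*0.606531 = 0.3935

0.3935


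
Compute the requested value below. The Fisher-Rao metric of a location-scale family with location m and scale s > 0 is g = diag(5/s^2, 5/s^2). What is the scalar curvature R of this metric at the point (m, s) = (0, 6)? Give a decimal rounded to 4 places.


The metric has the form g = (A dm^2 + B ds^2)/s^2 with A = 5, B = 5.
Substitute u = sqrt(A/B)*m: g = B*(du^2 + ds^2)/s^2, i.e. B times the
Poincare upper half-plane metric, which has constant Gaussian curvature -1.
Scaling a 2D metric by a constant c divides the Gaussian curvature by c,
so K = -1/B = -1/(5) = -0.2000 everywhere (the point (m, s) = (0, 6) is irrelevant:
the curvature is constant).
Scalar curvature in dimension 2: R = 2K = -2/(5) = -0.4000.

-0.4000


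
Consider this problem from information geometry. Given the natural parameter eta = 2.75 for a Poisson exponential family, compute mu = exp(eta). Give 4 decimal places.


Expectation parameter for Poisson exponential family:
mu = exp(eta).
eta = 2.75.
mu = exp(2.75) = 15.6426

15.6426


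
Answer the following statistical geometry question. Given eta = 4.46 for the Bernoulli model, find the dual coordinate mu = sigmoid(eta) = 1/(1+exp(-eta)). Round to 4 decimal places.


Dual coordinate (expectation parameter) for Bernoulli:
mu = 1/(1+exp(-eta)).
eta = 4.46.
exp(-eta) = exp(-4.46) = 0.011562.
mu = 1/(1+0.011562) = 0.9886

0.9886


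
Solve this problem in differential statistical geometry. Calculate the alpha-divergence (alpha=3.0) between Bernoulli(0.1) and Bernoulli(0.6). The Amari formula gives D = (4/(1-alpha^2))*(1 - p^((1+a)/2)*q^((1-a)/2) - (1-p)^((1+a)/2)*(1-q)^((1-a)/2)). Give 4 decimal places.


Amari alpha-divergence:
D = (4/(1-alpha^2))*(1 - p^((1+a)/2)*q^((1-a)/2) - (1-p)^((1+a)/2)*(1-q)^((1-a)/2)).
alpha = 3.0, p = 0.1, q = 0.6.
e1 = (1+alpha)/2 = 2.0, e2 = (1-alpha)/2 = -1.0.
t1 = p^e1 * q^e2 = 0.1^2.0 * 0.6^-1.0 = 0.016667.
t2 = (1-p)^e1 * (1-q)^e2 = 0.9^2.0 * 0.4^-1.0 = 2.025.
4/(1-alpha^2) = -0.5.
D = -0.5*(1 - 0.016667 - 2.025) = 0.5208

0.5208


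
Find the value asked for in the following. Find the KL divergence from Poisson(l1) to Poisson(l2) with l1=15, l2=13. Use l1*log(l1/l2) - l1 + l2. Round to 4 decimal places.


KL divergence for Poisson:
KL = l1*log(l1/l2) - l1 + l2.
l1 = 15, l2 = 13.
log(15/13) = 0.143101.
l1*log(l1/l2) = 15 * 0.143101 = 2.146513.
KL = 2.146513 - 15 + 13 = 0.1465

0.1465


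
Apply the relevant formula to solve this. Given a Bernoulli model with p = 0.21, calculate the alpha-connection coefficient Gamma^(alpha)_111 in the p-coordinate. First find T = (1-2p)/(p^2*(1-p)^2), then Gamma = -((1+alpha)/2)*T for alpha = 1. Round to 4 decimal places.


Skewness (Amari-Chentsov) tensor: T = (1-2p)/(p^2*(1-p)^2).
p = 0.21, 1-2p = 0.58, p^2 = 0.0441, (1-p)^2 = 0.6241.
T = 0.58/(0.0441 * 0.6241) = 21.07343.
In the p-coordinate, Gamma^(alpha) = Gamma^(0) - (alpha/2)*T with Gamma^(0) = (1/2)*g'(p) = -T/2,
so Gamma^(alpha) = -((1+alpha)/2)*T.
alpha = 1, -(1+alpha)/2 = -1.0.
Gamma = -1.0 * 21.07343 = -21.0734

-21.0734


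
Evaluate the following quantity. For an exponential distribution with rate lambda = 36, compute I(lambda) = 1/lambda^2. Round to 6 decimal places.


Fisher information for exponential: I(lambda) = 1/lambda^2.
lambda = 36, lambda^2 = 1296.
I = 1/1296 = 0.000772

0.000772


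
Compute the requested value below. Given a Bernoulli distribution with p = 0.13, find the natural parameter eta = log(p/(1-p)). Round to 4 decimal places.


Natural parameter for Bernoulli: eta = log(p/(1-p)).
p = 0.13, 1-p = 0.87.
p/(1-p) = 0.149425.
eta = log(0.149425) = -1.9010

-1.9010


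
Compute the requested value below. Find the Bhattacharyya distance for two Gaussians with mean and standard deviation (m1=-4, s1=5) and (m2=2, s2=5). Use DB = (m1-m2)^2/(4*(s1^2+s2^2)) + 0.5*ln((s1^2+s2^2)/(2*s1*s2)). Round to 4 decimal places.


Bhattacharyya distance between two Gaussians:
DB = (m1-m2)^2/(4*(s1^2+s2^2)) + (1/2)*ln((s1^2+s2^2)/(2*s1*s2)).
(m1-m2)^2 = (-6)^2 = 36.
s1^2+s2^2 = 25 + 25 = 50.
term1 = 36/200 = 0.18.
term2 = 0.5*ln(50/50.0) = 0.0.
DB = 0.18 + 0.0 = 0.1800

0.1800


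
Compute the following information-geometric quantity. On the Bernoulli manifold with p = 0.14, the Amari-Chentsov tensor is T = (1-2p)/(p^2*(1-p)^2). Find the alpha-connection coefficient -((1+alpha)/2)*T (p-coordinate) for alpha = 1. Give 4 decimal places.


Skewness (Amari-Chentsov) tensor: T = (1-2p)/(p^2*(1-p)^2).
p = 0.14, 1-2p = 0.72, p^2 = 0.0196, (1-p)^2 = 0.7396.
T = 0.72/(0.0196 * 0.7396) = 49.668326.
In the p-coordinate, Gamma^(alpha) = Gamma^(0) - (alpha/2)*T with Gamma^(0) = (1/2)*g'(p) = -T/2,
so Gamma^(alpha) = -((1+alpha)/2)*T.
alpha = 1, -(1+alpha)/2 = -1.0.
Gamma = -1.0 * 49.668326 = -49.6683

-49.6683


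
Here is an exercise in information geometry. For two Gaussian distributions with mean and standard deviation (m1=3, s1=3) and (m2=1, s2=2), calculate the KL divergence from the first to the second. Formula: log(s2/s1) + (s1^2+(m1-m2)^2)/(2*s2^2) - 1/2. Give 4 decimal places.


KL divergence between normal distributions:
KL = log(s2/s1) + (s1^2 + (m1-m2)^2)/(2*s2^2) - 1/2.
log(2/3) = -0.405465.
(3^2 + (3-1)^2)/(2*2^2) = (9 + 4)/8 = 1.625.
KL = -0.405465 + 1.625 - 0.5 = 0.7195

0.7195


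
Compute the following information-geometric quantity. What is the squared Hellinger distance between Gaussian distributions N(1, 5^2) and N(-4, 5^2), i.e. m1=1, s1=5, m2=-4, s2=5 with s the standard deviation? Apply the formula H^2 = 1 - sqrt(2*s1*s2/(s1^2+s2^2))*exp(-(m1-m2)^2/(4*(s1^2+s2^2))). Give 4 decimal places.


Squared Hellinger distance for Gaussians:
H^2 = 1 - sqrt(2*s1*s2/(s1^2+s2^2)) * exp(-(m1-m2)^2/(4*(s1^2+s2^2))).
s1^2 = 25, s2^2 = 25, s1^2+s2^2 = 50.
sqrt(2*5*5/(50)) = 1.0.
(m1-m2)^2 = (5)^2 = 25.
exp(-25/(4*50)) = exp(-0.125) = 0.882497.
H^2 = 1 - 1.0*0.882497 = 0.1175

0.1175


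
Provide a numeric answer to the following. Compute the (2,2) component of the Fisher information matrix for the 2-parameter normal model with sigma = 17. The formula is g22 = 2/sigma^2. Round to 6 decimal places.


For the 2-parameter normal family, the Fisher metric has:
  g11 = 1/sigma^2, g22 = 2/sigma^2.
sigma = 17, sigma^2 = 289.
g22 = 0.006920

0.006920


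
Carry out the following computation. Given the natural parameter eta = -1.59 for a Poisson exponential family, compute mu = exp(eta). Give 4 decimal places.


Expectation parameter for Poisson exponential family:
mu = exp(eta).
eta = -1.59.
mu = exp(-1.59) = 0.2039

0.2039


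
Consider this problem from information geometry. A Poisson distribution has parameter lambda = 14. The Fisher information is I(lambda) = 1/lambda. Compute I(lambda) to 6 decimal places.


Fisher information for Poisson: I(lambda) = 1/lambda.
lambda = 14.
I(lambda) = 1/14 = 0.071429

0.071429


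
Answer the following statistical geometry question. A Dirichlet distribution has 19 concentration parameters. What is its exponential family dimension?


Exponential family dimension calculation:
Dirichlet with 19 components has 19 natural parameters.

19


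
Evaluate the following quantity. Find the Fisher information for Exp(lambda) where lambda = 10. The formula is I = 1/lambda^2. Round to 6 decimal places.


Fisher information for exponential: I(lambda) = 1/lambda^2.
lambda = 10, lambda^2 = 100.
I = 1/100 = 0.010000

0.010000


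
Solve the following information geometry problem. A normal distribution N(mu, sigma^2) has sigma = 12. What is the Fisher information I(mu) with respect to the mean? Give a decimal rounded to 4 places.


The Fisher information for the mean of a normal distribution is I(mu) = 1/sigma^2.
sigma = 12, so sigma^2 = 144.
I(mu) = 1/144 = 0.0069

0.0069


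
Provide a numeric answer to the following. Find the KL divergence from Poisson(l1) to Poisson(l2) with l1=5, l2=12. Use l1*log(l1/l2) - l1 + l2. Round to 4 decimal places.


KL divergence for Poisson:
KL = l1*log(l1/l2) - l1 + l2.
l1 = 5, l2 = 12.
log(5/12) = -0.875469.
l1*log(l1/l2) = 5 * -0.875469 = -4.377344.
KL = -4.377344 - 5 + 12 = 2.6227

2.6227


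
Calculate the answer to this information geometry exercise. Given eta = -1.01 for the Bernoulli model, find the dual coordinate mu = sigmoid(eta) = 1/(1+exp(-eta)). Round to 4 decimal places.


Dual coordinate (expectation parameter) for Bernoulli:
mu = 1/(1+exp(-eta)).
eta = -1.01.
exp(-eta) = exp(1.01) = 2.745601.
mu = 1/(1+2.745601) = 0.2670

0.2670


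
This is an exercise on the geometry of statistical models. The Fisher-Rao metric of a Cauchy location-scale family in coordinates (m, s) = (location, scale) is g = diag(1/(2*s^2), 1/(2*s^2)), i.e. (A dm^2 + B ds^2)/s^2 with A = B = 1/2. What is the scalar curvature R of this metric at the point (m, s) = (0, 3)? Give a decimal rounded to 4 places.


The metric has the form g = (A dm^2 + B ds^2)/s^2 with A = 1/2, B = 1/2.
Substitute u = sqrt(A/B)*m: g = B*(du^2 + ds^2)/s^2, i.e. B times the
Poincare upper half-plane metric, which has constant Gaussian curvature -1.
Scaling a 2D metric by a constant c divides the Gaussian curvature by c,
so K = -1/B = -1/(1/2) = -2.0000 everywhere (the point (m, s) = (0, 3) is irrelevant:
the curvature is constant).
Scalar curvature in dimension 2: R = 2K = -2/(1/2) = -4.0000.

-4.0000


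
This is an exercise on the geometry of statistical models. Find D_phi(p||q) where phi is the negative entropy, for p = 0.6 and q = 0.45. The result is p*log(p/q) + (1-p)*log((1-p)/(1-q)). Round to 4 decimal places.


Bregman divergence with negative entropy generator:
D = p*log(p/q) + (1-p)*log((1-p)/(1-q)).
p = 0.6, q = 0.45.
p*log(p/q) = 0.6*log(0.6/0.45) = 0.172609.
(1-p)*log((1-p)/(1-q)) = 0.4*log(0.4/0.55) = -0.127381.
D = 0.172609 + -0.127381 = 0.0452

0.0452


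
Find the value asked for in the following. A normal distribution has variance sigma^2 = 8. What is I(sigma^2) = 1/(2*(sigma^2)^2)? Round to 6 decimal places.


Fisher information for variance: I(sigma^2) = 1/(2*sigma^4).
sigma^2 = 8, so sigma^4 = 64.
I = 1/(2*64) = 1/128 = 0.007813

0.007813


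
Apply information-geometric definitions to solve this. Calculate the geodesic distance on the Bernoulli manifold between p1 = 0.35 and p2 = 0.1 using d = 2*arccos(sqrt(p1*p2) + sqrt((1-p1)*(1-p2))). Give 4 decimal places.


Geodesic distance on Bernoulli manifold:
d(p1,p2) = 2*arccos(sqrt(p1*p2) + sqrt((1-p1)*(1-p2))).
sqrt(p1*p2) = sqrt(0.35*0.1) = 0.187083.
sqrt((1-p1)*(1-p2)) = sqrt(0.65*0.9) = 0.764853.
arg = 0.187083 + 0.764853 = 0.951936.
d = 2*arccos(0.951936) = 0.6226

0.6226


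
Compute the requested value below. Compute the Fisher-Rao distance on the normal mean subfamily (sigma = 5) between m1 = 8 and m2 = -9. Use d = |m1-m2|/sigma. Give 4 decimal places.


On the fixed-variance normal subfamily, geodesic distance = |m1-m2|/sigma.
|8 - -9| = 17.
sigma = 5.
d = 17/5 = 3.4000

3.4000


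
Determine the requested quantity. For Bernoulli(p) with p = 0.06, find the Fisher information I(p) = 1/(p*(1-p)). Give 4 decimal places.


For Bernoulli(p), Fisher information is I(p) = 1/(p*(1-p)).
p = 0.06, 1-p = 0.94.
p*(1-p) = 0.0564.
I(p) = 1/0.0564 = 17.7305

17.7305


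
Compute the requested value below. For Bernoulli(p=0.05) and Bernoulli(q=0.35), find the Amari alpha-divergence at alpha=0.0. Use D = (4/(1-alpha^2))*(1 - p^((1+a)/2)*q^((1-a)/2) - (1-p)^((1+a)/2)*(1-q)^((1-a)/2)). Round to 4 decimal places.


Amari alpha-divergence:
D = (4/(1-alpha^2))*(1 - p^((1+a)/2)*q^((1-a)/2) - (1-p)^((1+a)/2)*(1-q)^((1-a)/2)).
alpha = 0.0, p = 0.05, q = 0.35.
e1 = (1+alpha)/2 = 0.5, e2 = (1-alpha)/2 = 0.5.
t1 = p^e1 * q^e2 = 0.05^0.5 * 0.35^0.5 = 0.132288.
t2 = (1-p)^e1 * (1-q)^e2 = 0.95^0.5 * 0.65^0.5 = 0.785812.
4/(1-alpha^2) = 4.0.
D = 4.0*(1 - 0.132288 - 0.785812) = 0.3276

0.3276


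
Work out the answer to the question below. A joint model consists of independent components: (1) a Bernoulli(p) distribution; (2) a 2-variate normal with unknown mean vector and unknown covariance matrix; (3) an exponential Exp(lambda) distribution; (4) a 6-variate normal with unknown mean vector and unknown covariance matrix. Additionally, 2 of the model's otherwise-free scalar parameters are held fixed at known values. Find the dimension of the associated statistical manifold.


The dimension of a statistical manifold equals the number of free
(independent) real parameters of the model. For a product of independent
blocks the parameter counts add.
- Bernoulli (p): 1.
- 2-variate normal: 2 (mean) + 2*3/2 = 3 (symmetric covariance) = 5.
- exponential (lambda): 1.
- 6-variate normal: 6 (mean) + 6*7/2 = 21 (symmetric covariance) = 27.
Total = 1 + 5 + 1 + 27 = 34.
2 parameter(s) fixed at known values: 34 - 2 = 32.
Dimension = 32

32


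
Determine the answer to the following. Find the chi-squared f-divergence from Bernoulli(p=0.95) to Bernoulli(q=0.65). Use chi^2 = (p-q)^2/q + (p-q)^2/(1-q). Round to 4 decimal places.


Chi-squared divergence between Bernoulli distributions:
chi^2 = (p-q)^2/q + (p-q)^2/(1-q).
p = 0.95, q = 0.65, p-q = 0.3.
(p-q)^2 = 0.09.
term1 = 0.09/0.65 = 0.138462.
term2 = 0.09/0.35 = 0.257143.
chi^2 = 0.138462 + 0.257143 = 0.3956

0.3956


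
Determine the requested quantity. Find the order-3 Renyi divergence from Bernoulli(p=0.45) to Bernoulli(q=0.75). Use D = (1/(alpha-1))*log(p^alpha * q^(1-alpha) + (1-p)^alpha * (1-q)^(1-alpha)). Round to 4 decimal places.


Renyi divergence of order alpha between Bernoulli distributions:
D = (1/(alpha-1))*log(p^alpha * q^(1-alpha) + (1-p)^alpha * (1-q)^(1-alpha)).
alpha = 3, p = 0.45, q = 0.75.
p^alpha * q^(1-alpha) = 0.45^3 * 0.75^-2 = 0.162.
(1-p)^alpha * (1-q)^(1-alpha) = 0.55^3 * 0.25^-2 = 2.662.
sum = 0.162 + 2.662 = 2.824.
D = (1/2)*log(2.824) = 0.5191

0.5191


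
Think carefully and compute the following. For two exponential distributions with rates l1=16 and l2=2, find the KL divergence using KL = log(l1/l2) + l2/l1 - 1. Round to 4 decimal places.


KL divergence for exponential family:
KL = log(l1/l2) + l2/l1 - 1.
log(16/2) = 2.079442.
2/16 = 0.125.
KL = 2.079442 + 0.125 - 1 = 1.2044

1.2044


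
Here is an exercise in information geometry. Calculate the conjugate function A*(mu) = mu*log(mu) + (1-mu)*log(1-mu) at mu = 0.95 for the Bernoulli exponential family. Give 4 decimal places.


Legendre transform for Bernoulli:
A*(mu) = mu*log(mu) + (1-mu)*log(1-mu).
mu = 0.95, 1-mu = 0.05.
mu*log(mu) = 0.95*log(0.95) = -0.048729.
(1-mu)*log(1-mu) = 0.05*log(0.05) = -0.149787.
A* = -0.048729 + -0.149787 = -0.1985

-0.1985


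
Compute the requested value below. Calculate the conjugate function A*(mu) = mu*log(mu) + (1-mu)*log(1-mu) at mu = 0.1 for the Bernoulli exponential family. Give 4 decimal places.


Legendre transform for Bernoulli:
A*(mu) = mu*log(mu) + (1-mu)*log(1-mu).
mu = 0.1, 1-mu = 0.9.
mu*log(mu) = 0.1*log(0.1) = -0.230259.
(1-mu)*log(1-mu) = 0.9*log(0.9) = -0.094824.
A* = -0.230259 + -0.094824 = -0.3251

-0.3251


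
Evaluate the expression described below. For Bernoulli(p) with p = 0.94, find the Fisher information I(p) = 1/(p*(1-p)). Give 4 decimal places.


For Bernoulli(p), Fisher information is I(p) = 1/(p*(1-p)).
p = 0.94, 1-p = 0.06.
p*(1-p) = 0.0564.
I(p) = 1/0.0564 = 17.7305

17.7305


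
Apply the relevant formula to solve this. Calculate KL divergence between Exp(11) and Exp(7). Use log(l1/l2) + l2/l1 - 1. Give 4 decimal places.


KL divergence for exponential family:
KL = log(l1/l2) + l2/l1 - 1.
log(11/7) = 0.451985.
7/11 = 0.636364.
KL = 0.451985 + 0.636364 - 1 = 0.0883

0.0883


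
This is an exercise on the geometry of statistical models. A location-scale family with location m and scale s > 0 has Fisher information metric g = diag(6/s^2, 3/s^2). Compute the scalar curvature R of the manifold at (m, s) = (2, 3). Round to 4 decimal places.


The metric has the form g = (A dm^2 + B ds^2)/s^2 with A = 6, B = 3.
Substitute u = sqrt(A/B)*m: g = B*(du^2 + ds^2)/s^2, i.e. B times the
Poincare upper half-plane metric, which has constant Gaussian curvature -1.
Scaling a 2D metric by a constant c divides the Gaussian curvature by c,
so K = -1/B = -1/(3) = -0.3333 everywhere (the point (m, s) = (2, 3) is irrelevant:
the curvature is constant).
Scalar curvature in dimension 2: R = 2K = -2/(3) = -0.6667.

-0.6667


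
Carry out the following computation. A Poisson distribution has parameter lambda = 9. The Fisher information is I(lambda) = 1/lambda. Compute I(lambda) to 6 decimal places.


Fisher information for Poisson: I(lambda) = 1/lambda.
lambda = 9.
I(lambda) = 1/9 = 0.111111

0.111111


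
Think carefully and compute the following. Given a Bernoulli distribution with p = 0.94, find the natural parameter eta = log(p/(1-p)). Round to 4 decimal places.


Natural parameter for Bernoulli: eta = log(p/(1-p)).
p = 0.94, 1-p = 0.06.
p/(1-p) = 15.666667.
eta = log(15.666667) = 2.7515

2.7515


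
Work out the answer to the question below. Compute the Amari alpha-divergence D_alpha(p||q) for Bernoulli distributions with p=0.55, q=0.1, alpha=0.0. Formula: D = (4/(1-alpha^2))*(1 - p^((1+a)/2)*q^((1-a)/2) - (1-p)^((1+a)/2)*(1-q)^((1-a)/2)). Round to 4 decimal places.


Amari alpha-divergence:
D = (4/(1-alpha^2))*(1 - p^((1+a)/2)*q^((1-a)/2) - (1-p)^((1+a)/2)*(1-q)^((1-a)/2)).
alpha = 0.0, p = 0.55, q = 0.1.
e1 = (1+alpha)/2 = 0.5, e2 = (1-alpha)/2 = 0.5.
t1 = p^e1 * q^e2 = 0.55^0.5 * 0.1^0.5 = 0.234521.
t2 = (1-p)^e1 * (1-q)^e2 = 0.45^0.5 * 0.9^0.5 = 0.636396.
4/(1-alpha^2) = 4.0.
D = 4.0*(1 - 0.234521 - 0.636396) = 0.5163

0.5163


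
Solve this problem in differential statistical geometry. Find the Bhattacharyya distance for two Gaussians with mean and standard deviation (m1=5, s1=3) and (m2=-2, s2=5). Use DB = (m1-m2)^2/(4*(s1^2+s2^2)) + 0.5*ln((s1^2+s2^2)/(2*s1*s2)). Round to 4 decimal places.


Bhattacharyya distance between two Gaussians:
DB = (m1-m2)^2/(4*(s1^2+s2^2)) + (1/2)*ln((s1^2+s2^2)/(2*s1*s2)).
(m1-m2)^2 = (7)^2 = 49.
s1^2+s2^2 = 9 + 25 = 34.
term1 = 49/136 = 0.360294.
term2 = 0.5*ln(34/30.0) = 0.062582.
DB = 0.360294 + 0.062582 = 0.4229

0.4229


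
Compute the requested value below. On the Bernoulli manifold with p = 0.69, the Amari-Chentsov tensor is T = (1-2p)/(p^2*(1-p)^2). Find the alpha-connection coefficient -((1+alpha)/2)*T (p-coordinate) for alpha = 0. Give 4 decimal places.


Skewness (Amari-Chentsov) tensor: T = (1-2p)/(p^2*(1-p)^2).
p = 0.69, 1-2p = -0.38, p^2 = 0.4761, (1-p)^2 = 0.0961.
T = -0.38/(0.4761 * 0.0961) = -8.305428.
In the p-coordinate, Gamma^(alpha) = Gamma^(0) - (alpha/2)*T with Gamma^(0) = (1/2)*g'(p) = -T/2,
so Gamma^(alpha) = -((1+alpha)/2)*T.
alpha = 0, -(1+alpha)/2 = -0.5.
Gamma = -0.5 * -8.305428 = 4.1527

4.1527


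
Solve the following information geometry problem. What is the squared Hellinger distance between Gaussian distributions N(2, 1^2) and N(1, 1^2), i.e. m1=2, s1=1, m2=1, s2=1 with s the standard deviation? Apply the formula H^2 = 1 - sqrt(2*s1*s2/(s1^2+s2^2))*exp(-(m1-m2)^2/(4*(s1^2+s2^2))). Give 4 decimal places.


Squared Hellinger distance for Gaussians:
H^2 = 1 - sqrt(2*s1*s2/(s1^2+s2^2)) * exp(-(m1-m2)^2/(4*(s1^2+s2^2))).
s1^2 = 1, s2^2 = 1, s1^2+s2^2 = 2.
sqrt(2*1*1/(2)) = 1.0.
(m1-m2)^2 = (1)^2 = 1.
exp(-1/(4*2)) = exp(-0.125) = 0.882497.
H^2 = 1 - 1.0*0.882497 = 0.1175

0.1175


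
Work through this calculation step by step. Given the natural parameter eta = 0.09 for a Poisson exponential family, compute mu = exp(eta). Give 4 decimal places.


Expectation parameter for Poisson exponential family:
mu = exp(eta).
eta = 0.09.
mu = exp(0.09) = 1.0942

1.0942


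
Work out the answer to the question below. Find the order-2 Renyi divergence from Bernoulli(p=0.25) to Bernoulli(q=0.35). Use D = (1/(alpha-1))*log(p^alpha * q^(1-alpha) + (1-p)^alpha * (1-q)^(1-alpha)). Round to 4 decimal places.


Renyi divergence of order alpha between Bernoulli distributions:
D = (1/(alpha-1))*log(p^alpha * q^(1-alpha) + (1-p)^alpha * (1-q)^(1-alpha)).
alpha = 2, p = 0.25, q = 0.35.
p^alpha * q^(1-alpha) = 0.25^2 * 0.35^-1 = 0.178571.
(1-p)^alpha * (1-q)^(1-alpha) = 0.75^2 * 0.65^-1 = 0.865385.
sum = 0.178571 + 0.865385 = 1.043956.
D = (1/1)*log(1.043956) = 0.0430

0.0430


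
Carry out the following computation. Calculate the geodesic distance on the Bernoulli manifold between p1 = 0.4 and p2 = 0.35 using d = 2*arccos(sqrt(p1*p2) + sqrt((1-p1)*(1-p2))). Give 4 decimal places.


Geodesic distance on Bernoulli manifold:
d(p1,p2) = 2*arccos(sqrt(p1*p2) + sqrt((1-p1)*(1-p2))).
sqrt(p1*p2) = sqrt(0.4*0.35) = 0.374166.
sqrt((1-p1)*(1-p2)) = sqrt(0.6*0.65) = 0.6245.
arg = 0.374166 + 0.6245 = 0.998666.
d = 2*arccos(0.998666) = 0.1033

0.1033


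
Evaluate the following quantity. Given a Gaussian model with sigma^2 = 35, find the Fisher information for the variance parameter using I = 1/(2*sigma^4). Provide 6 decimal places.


Fisher information for variance: I(sigma^2) = 1/(2*sigma^4).
sigma^2 = 35, so sigma^4 = 1225.
I = 1/(2*1225) = 1/2450 = 0.000408

0.000408


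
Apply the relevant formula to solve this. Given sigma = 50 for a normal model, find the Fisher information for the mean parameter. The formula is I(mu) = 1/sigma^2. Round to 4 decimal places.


The Fisher information for the mean of a normal distribution is I(mu) = 1/sigma^2.
sigma = 50, so sigma^2 = 2500.
I(mu) = 1/2500 = 0.0004

0.0004


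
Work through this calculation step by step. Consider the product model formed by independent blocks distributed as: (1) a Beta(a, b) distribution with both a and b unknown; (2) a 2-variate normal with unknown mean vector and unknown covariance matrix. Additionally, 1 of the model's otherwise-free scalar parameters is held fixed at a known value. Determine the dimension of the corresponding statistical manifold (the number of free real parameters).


The dimension of a statistical manifold equals the number of free
(independent) real parameters of the model. For a product of independent
blocks the parameter counts add.
- Beta (a, b): 2.
- 2-variate normal: 2 (mean) + 2*3/2 = 3 (symmetric covariance) = 5.
Total = 2 + 5 = 7.
1 parameter(s) fixed at known values: 7 - 1 = 6.
Dimension = 6

6


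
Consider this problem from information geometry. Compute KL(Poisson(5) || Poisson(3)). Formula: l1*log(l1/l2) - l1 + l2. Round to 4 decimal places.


KL divergence for Poisson:
KL = l1*log(l1/l2) - l1 + l2.
l1 = 5, l2 = 3.
log(5/3) = 0.510826.
l1*log(l1/l2) = 5 * 0.510826 = 2.554128.
KL = 2.554128 - 5 + 3 = 0.5541

0.5541


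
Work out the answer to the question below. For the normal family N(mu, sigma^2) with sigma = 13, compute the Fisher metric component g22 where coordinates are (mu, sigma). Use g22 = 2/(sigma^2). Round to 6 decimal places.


For the 2-parameter normal family, the Fisher metric has:
  g11 = 1/sigma^2, g22 = 2/sigma^2.
sigma = 13, sigma^2 = 169.
g22 = 0.011834

0.011834


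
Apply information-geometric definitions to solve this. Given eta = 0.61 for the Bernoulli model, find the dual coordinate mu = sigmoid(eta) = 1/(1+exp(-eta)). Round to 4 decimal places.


Dual coordinate (expectation parameter) for Bernoulli:
mu = 1/(1+exp(-eta)).
eta = 0.61.
exp(-eta) = exp(-0.61) = 0.543351.
mu = 1/(1+0.543351) = 0.6479

0.6479


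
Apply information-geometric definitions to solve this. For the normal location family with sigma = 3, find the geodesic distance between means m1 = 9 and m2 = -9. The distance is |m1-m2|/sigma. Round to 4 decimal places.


On the fixed-variance normal subfamily, geodesic distance = |m1-m2|/sigma.
|9 - -9| = 18.
sigma = 3.
d = 18/3 = 6.0000

6.0000


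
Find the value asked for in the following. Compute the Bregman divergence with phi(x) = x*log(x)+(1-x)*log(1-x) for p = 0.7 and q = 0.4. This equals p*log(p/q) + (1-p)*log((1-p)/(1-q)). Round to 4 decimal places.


Bregman divergence with negative entropy generator:
D = p*log(p/q) + (1-p)*log((1-p)/(1-q)).
p = 0.7, q = 0.4.
p*log(p/q) = 0.7*log(0.7/0.4) = 0.391731.
(1-p)*log((1-p)/(1-q)) = 0.3*log(0.3/0.6) = -0.207944.
D = 0.391731 + -0.207944 = 0.1838

0.1838


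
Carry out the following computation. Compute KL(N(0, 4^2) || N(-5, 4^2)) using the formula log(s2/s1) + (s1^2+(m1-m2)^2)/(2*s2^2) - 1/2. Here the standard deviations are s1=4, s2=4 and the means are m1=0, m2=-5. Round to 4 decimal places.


KL divergence between normal distributions:
KL = log(s2/s1) + (s1^2 + (m1-m2)^2)/(2*s2^2) - 1/2.
log(4/4) = 0.0.
(4^2 + (0--5)^2)/(2*4^2) = (16 + 25)/32 = 1.28125.
KL = 0.0 + 1.28125 - 0.5 = 0.7813

0.7813


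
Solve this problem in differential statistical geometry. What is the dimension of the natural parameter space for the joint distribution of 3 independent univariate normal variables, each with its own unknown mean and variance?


Exponential family dimension calculation:
Each univariate normal has two natural parameters (mu/sigma^2 and -1/(2 sigma^2)).
With 3 independent components, dim = 2 * 3 = 6.

6


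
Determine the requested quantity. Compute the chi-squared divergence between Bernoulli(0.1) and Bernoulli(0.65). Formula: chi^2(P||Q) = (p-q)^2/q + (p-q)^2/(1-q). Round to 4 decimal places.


Chi-squared divergence between Bernoulli distributions:
chi^2 = (p-q)^2/q + (p-q)^2/(1-q).
p = 0.1, q = 0.65, p-q = -0.55.
(p-q)^2 = 0.3025.
term1 = 0.3025/0.65 = 0.465385.
term2 = 0.3025/0.35 = 0.864286.
chi^2 = 0.465385 + 0.864286 = 1.3297

1.3297


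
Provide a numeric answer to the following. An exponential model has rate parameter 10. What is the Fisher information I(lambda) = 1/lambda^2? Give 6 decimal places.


Fisher information for exponential: I(lambda) = 1/lambda^2.
lambda = 10, lambda^2 = 100.
I = 1/100 = 0.010000

0.010000


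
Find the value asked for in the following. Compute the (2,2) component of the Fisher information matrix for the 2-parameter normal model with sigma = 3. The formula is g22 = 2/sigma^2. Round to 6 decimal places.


For the 2-parameter normal family, the Fisher metric has:
  g11 = 1/sigma^2, g22 = 2/sigma^2.
sigma = 3, sigma^2 = 9.
g22 = 0.222222

0.222222


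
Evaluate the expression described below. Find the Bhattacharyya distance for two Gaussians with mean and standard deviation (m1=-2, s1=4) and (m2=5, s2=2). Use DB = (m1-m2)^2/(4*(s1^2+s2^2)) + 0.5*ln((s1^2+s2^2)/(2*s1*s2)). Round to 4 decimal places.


Bhattacharyya distance between two Gaussians:
DB = (m1-m2)^2/(4*(s1^2+s2^2)) + (1/2)*ln((s1^2+s2^2)/(2*s1*s2)).
(m1-m2)^2 = (-7)^2 = 49.
s1^2+s2^2 = 16 + 4 = 20.
term1 = 49/80 = 0.6125.
term2 = 0.5*ln(20/16.0) = 0.111572.
DB = 0.6125 + 0.111572 = 0.7241

0.7241


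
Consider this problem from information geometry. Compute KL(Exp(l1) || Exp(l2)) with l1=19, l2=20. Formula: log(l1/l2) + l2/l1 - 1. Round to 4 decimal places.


KL divergence for exponential family:
KL = log(l1/l2) + l2/l1 - 1.
log(19/20) = -0.051293.
20/19 = 1.052632.
KL = -0.051293 + 1.052632 - 1 = 0.0013

0.0013


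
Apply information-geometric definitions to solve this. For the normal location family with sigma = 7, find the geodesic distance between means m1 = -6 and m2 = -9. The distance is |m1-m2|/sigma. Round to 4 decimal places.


On the fixed-variance normal subfamily, geodesic distance = |m1-m2|/sigma.
|-6 - -9| = 3.
sigma = 7.
d = 3/7 = 0.4286

0.4286


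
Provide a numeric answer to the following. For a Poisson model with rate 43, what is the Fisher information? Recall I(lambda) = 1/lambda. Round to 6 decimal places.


Fisher information for Poisson: I(lambda) = 1/lambda.
lambda = 43.
I(lambda) = 1/43 = 0.023256

0.023256


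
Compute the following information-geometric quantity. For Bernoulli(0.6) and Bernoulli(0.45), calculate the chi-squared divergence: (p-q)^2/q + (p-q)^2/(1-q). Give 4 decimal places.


Chi-squared divergence between Bernoulli distributions:
chi^2 = (p-q)^2/q + (p-q)^2/(1-q).
p = 0.6, q = 0.45, p-q = 0.15.
(p-q)^2 = 0.0225.
term1 = 0.0225/0.45 = 0.05.
term2 = 0.0225/0.55 = 0.040909.
chi^2 = 0.05 + 0.040909 = 0.0909

0.0909


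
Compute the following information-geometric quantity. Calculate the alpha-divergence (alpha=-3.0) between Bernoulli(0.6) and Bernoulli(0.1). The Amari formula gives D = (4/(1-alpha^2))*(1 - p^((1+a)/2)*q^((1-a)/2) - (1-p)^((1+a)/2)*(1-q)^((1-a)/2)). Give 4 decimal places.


Amari alpha-divergence:
D = (4/(1-alpha^2))*(1 - p^((1+a)/2)*q^((1-a)/2) - (1-p)^((1+a)/2)*(1-q)^((1-a)/2)).
alpha = -3.0, p = 0.6, q = 0.1.
e1 = (1+alpha)/2 = -1.0, e2 = (1-alpha)/2 = 2.0.
t1 = p^e1 * q^e2 = 0.6^-1.0 * 0.1^2.0 = 0.016667.
t2 = (1-p)^e1 * (1-q)^e2 = 0.4^-1.0 * 0.9^2.0 = 2.025.
4/(1-alpha^2) = -0.5.
D = -0.5*(1 - 0.016667 - 2.025) = 0.5208

0.5208


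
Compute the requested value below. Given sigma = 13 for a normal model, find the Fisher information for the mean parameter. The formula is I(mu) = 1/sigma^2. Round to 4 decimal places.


The Fisher information for the mean of a normal distribution is I(mu) = 1/sigma^2.
sigma = 13, so sigma^2 = 169.
I(mu) = 1/169 = 0.0059

0.0059


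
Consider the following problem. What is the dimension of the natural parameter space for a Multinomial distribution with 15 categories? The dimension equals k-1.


Exponential family dimension calculation:
For Multinomial with k=15 categories, dim = k-1 = 14.

14


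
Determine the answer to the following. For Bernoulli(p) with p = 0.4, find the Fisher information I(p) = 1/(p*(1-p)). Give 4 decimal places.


For Bernoulli(p), Fisher information is I(p) = 1/(p*(1-p)).
p = 0.4, 1-p = 0.6.
p*(1-p) = 0.24.
I(p) = 1/0.24 = 4.1667

4.1667


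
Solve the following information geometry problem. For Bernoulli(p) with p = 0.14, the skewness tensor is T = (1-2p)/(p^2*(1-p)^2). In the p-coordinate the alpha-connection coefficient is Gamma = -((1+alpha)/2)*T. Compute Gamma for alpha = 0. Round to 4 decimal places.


Skewness (Amari-Chentsov) tensor: T = (1-2p)/(p^2*(1-p)^2).
p = 0.14, 1-2p = 0.72, p^2 = 0.0196, (1-p)^2 = 0.7396.
T = 0.72/(0.0196 * 0.7396) = 49.668326.
In the p-coordinate, Gamma^(alpha) = Gamma^(0) - (alpha/2)*T with Gamma^(0) = (1/2)*g'(p) = -T/2,
so Gamma^(alpha) = -((1+alpha)/2)*T.
alpha = 0, -(1+alpha)/2 = -0.5.
Gamma = -0.5 * 49.668326 = -24.8342

-24.8342


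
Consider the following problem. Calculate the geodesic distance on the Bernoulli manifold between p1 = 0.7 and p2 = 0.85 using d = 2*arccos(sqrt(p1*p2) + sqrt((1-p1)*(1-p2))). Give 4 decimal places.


Geodesic distance on Bernoulli manifold:
d(p1,p2) = 2*arccos(sqrt(p1*p2) + sqrt((1-p1)*(1-p2))).
sqrt(p1*p2) = sqrt(0.7*0.85) = 0.771362.
sqrt((1-p1)*(1-p2)) = sqrt(0.3*0.15) = 0.212132.
arg = 0.771362 + 0.212132 = 0.983494.
d = 2*arccos(0.983494) = 0.3639

0.3639


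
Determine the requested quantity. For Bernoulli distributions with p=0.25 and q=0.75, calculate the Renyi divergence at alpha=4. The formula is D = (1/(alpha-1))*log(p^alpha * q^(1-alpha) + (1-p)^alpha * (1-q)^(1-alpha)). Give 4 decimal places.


Renyi divergence of order alpha between Bernoulli distributions:
D = (1/(alpha-1))*log(p^alpha * q^(1-alpha) + (1-p)^alpha * (1-q)^(1-alpha)).
alpha = 4, p = 0.25, q = 0.75.
p^alpha * q^(1-alpha) = 0.25^4 * 0.75^-3 = 0.009259.
(1-p)^alpha * (1-q)^(1-alpha) = 0.75^4 * 0.25^-3 = 20.25.
sum = 0.009259 + 20.25 = 20.259259.
D = (1/3)*log(20.259259) = 1.0029

1.0029


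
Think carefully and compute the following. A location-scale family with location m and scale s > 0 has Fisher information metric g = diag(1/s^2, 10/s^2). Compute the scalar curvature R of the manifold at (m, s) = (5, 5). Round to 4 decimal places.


The metric has the form g = (A dm^2 + B ds^2)/s^2 with A = 1, B = 10.
Substitute u = sqrt(A/B)*m: g = B*(du^2 + ds^2)/s^2, i.e. B times the
Poincare upper half-plane metric, which has constant Gaussian curvature -1.
Scaling a 2D metric by a constant c divides the Gaussian curvature by c,
so K = -1/B = -1/(10) = -0.1000 everywhere (the point (m, s) = (5, 5) is irrelevant:
the curvature is constant).
Scalar curvature in dimension 2: R = 2K = -2/(10) = -0.2000.

-0.2000
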